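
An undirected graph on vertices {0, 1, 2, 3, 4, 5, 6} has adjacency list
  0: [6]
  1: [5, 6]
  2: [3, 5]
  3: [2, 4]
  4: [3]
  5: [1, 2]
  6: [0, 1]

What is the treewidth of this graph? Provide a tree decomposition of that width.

Each bag holds 2 vertices, so the decomposition has width 1, which upper-bounds the treewidth. G has an edge, so its treewidth is at least 1. Therefore the treewidth is 1.

Treewidth 1.
One such decomposition:
Bags: B1 = {3, 4}  B2 = {2, 3}  B3 = {2, 5}  B4 = {1, 5}  B5 = {1, 6}  B6 = {0, 6}
Tree: B1–B2, B2–B3, B3–B4, B4–B5, B5–B6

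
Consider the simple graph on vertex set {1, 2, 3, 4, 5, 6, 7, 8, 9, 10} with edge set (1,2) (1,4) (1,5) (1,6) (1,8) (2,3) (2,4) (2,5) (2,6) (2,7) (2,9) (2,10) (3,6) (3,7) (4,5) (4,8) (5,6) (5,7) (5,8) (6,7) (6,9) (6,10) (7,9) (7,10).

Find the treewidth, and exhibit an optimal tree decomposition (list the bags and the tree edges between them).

The largest bag has 4 vertices, giving width 3; this decomposition certifies tw(G) ≤ 3. Conversely, {1, 4, 5, 8} is a clique of size 4, and the vertices of any clique must share a bag in every tree decomposition; so some bag has ≥ 4 vertices and tw(G) ≥ 3. Therefore the treewidth is 3.

Treewidth 3.
Bags: B1 = {2, 6, 7, 9}  B2 = {2, 5, 6, 7}  B3 = {2, 6, 7, 10}  B4 = {1, 2, 5, 6}  B5 = {2, 3, 6, 7}  B6 = {1, 2, 4, 5}  B7 = {1, 4, 5, 8}
Tree: B1–B2, B2–B3, B2–B4, B2–B5, B4–B6, B6–B7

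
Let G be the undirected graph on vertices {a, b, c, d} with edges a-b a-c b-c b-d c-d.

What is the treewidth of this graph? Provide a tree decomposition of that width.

Treewidth 2.
Bags: B1 = {b, c, d}  B2 = {a, b, c}
Tree: B1–B2

Each bag holds 3 vertices, so the decomposition has width 2, which upper-bounds the treewidth. On the other hand G contains the 3-clique {b, c, d}. A clique must lie in a single bag of any decomposition, so no decomposition can have width below 2. Combining the bounds, tw(G) = 2.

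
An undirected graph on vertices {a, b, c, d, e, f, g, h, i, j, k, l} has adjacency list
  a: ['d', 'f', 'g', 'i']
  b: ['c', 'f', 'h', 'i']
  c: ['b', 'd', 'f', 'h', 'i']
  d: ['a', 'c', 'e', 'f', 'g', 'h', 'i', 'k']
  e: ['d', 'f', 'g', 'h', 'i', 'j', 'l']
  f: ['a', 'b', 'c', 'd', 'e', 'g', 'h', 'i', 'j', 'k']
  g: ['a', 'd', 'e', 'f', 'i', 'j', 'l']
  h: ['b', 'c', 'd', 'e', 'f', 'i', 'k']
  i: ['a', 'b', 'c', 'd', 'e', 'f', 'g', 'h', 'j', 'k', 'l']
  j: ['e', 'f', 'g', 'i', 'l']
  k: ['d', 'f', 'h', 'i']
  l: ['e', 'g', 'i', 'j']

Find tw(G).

4

A width-4 tree decomposition is:
Bags: B1 = {d, e, f, h, i}  B2 = {d, e, f, g, i}  B3 = {c, d, f, h, i}  B4 = {e, f, g, i, j}  B5 = {b, c, f, h, i}  B6 = {d, f, h, i, k}  B7 = {a, d, f, g, i}  B8 = {e, g, i, j, l}
Tree: B1–B2, B1–B3, B2–B4, B3–B5, B3–B6, B2–B7, B4–B8
Every bag has size at most 5, so the width is 5 − 1 = 4 and tw(G) ≤ 4. On the other hand G contains the 5-clique {d, e, f, g, i}. A clique must lie in a single bag of any decomposition, so no decomposition can have width below 4. Combining the bounds, tw(G) = 4.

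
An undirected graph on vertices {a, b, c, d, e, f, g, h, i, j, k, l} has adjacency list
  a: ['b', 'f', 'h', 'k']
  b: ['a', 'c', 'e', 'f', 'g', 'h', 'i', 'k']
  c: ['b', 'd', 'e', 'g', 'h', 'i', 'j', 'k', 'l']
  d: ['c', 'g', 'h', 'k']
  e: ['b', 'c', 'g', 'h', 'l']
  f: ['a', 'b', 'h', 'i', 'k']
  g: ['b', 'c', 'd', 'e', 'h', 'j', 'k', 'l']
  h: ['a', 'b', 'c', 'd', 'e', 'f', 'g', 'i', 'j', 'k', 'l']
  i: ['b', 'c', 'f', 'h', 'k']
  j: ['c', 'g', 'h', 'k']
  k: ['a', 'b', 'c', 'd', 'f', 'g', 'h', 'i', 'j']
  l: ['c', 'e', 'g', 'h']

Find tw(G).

A width-4 tree decomposition is:
Bags: B1 = {b, c, g, h, k}  B2 = {c, g, h, j, k}  B3 = {b, c, h, i, k}  B4 = {b, f, h, i, k}  B5 = {a, b, f, h, k}  B6 = {b, c, e, g, h}  B7 = {c, e, g, h, l}  B8 = {c, d, g, h, k}
Tree: B1–B2, B1–B3, B3–B4, B4–B5, B1–B6, B6–B7, B2–B8
The largest bag has 5 vertices, giving width 4; this decomposition certifies tw(G) ≤ 4. For the lower bound, the 5 vertices {c, e, g, h, l} are pairwise adjacent, and any tree decomposition puts a clique entirely inside one bag — forcing width ≥ 4. The upper and lower bounds meet at 4, so that is the treewidth.

4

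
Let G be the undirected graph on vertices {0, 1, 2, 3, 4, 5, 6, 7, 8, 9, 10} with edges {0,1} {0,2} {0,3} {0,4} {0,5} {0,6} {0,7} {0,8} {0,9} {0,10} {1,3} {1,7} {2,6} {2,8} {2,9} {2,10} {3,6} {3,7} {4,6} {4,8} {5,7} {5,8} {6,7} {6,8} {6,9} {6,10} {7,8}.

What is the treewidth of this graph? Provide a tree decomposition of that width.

The largest bag has 4 vertices, giving width 3; this decomposition certifies tw(G) ≤ 3. On the other hand G contains the 4-clique {0, 1, 3, 7}. A clique must lie in a single bag of any decomposition, so no decomposition can have width below 3. Combining the bounds, tw(G) = 3.

Treewidth 3.
One such decomposition:
Bags: B1 = {0, 6, 7, 8}  B2 = {0, 5, 7, 8}  B3 = {0, 2, 6, 8}  B4 = {0, 2, 6, 10}  B5 = {0, 3, 6, 7}  B6 = {0, 4, 6, 8}  B7 = {0, 2, 6, 9}  B8 = {0, 1, 3, 7}
Tree: B1–B2, B1–B3, B3–B4, B1–B5, B1–B6, B4–B7, B5–B8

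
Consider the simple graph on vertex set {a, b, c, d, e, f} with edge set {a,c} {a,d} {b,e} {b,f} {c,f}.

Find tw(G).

1

A width-1 tree decomposition is:
Bags: B1 = {a, d}  B2 = {a, c}  B3 = {c, f}  B4 = {b, f}  B5 = {b, e}
Tree: B1–B2, B2–B3, B3–B4, B4–B5
Each bag holds 2 vertices, so the decomposition has width 1, which upper-bounds the treewidth. Since G has at least one edge (e.g. d–a), it is not an edgeless graph, so tw(G) ≥ 1. Therefore the treewidth is 1.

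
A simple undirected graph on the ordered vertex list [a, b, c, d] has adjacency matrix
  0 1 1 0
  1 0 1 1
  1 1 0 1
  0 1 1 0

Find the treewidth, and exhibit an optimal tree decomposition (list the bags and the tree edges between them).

Treewidth 2.
Bags: B1 = {a, b, c}  B2 = {b, c, d}
Tree: B1–B2

Each bag holds 3 vertices, so the decomposition has width 2, which upper-bounds the treewidth. For the lower bound, the 3 vertices {b, c, d} are pairwise adjacent, and any tree decomposition puts a clique entirely inside one bag — forcing width ≥ 2. Hence tw(G) = 2 exactly.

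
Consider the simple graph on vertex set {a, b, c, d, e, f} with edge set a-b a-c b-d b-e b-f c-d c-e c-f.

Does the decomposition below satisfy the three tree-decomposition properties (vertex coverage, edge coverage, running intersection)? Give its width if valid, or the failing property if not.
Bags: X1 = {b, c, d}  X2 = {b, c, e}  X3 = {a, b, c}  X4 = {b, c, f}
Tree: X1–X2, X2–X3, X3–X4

Yes; width 2.

Vertex coverage: the bags together contain {a, b, c, d, e, f}, the full vertex set. Edge coverage: each edge of G has both endpoints in at least one bag. Running intersection: for every vertex, the bags containing it form a connected subtree. All three properties hold, so this is a valid tree decomposition of width max|bag| − 1 = 2, and hence tw(G) ≤ 2.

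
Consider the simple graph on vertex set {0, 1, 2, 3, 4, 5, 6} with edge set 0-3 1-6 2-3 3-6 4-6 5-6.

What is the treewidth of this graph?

1

A width-1 tree decomposition is:
Bags: B1 = {0, 3}  B2 = {2, 3}  B3 = {3, 6}  B4 = {5, 6}  B5 = {1, 6}  B6 = {4, 6}
Tree: B1–B2, B2–B3, B3–B4, B4–B5, B3–B6
Each bag holds 2 vertices, so the decomposition has width 1, which upper-bounds the treewidth. Any graph with an edge has treewidth ≥ 1, and G has the edge 0–3. The upper and lower bounds meet at 1, so that is the treewidth.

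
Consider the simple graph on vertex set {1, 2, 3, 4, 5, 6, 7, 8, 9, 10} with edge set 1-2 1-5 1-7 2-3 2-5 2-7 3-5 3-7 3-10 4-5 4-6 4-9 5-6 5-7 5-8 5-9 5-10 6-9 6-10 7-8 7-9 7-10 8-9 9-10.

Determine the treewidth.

A width-3 tree decomposition is:
Bags: B1 = {5, 7, 9, 10}  B2 = {3, 5, 7, 10}  B3 = {2, 3, 5, 7}  B4 = {5, 7, 8, 9}  B5 = {1, 2, 5, 7}  B6 = {5, 6, 9, 10}  B7 = {4, 5, 6, 9}
Tree: B1–B2, B2–B3, B1–B4, B3–B5, B1–B6, B6–B7
Each bag holds 4 vertices, so the decomposition has width 3, which upper-bounds the treewidth. For the lower bound, the 4 vertices {4, 5, 6, 9} are pairwise adjacent, and any tree decomposition puts a clique entirely inside one bag — forcing width ≥ 3. The upper and lower bounds meet at 3, so that is the treewidth.

3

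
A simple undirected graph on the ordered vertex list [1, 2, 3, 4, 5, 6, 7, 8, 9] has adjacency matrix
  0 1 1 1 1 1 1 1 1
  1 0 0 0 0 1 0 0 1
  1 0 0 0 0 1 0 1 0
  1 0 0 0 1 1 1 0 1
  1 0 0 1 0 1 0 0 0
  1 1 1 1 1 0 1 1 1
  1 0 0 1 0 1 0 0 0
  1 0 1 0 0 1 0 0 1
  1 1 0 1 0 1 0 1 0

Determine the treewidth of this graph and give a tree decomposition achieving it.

Treewidth 3.
One such decomposition:
Bags: B1 = {1, 2, 6, 9}  B2 = {1, 4, 6, 9}  B3 = {1, 6, 8, 9}  B4 = {1, 4, 6, 7}  B5 = {1, 3, 6, 8}  B6 = {1, 4, 5, 6}
Tree: B1–B2, B2–B3, B2–B4, B3–B5, B4–B6

Each bag holds 4 vertices, so the decomposition has width 3, which upper-bounds the treewidth. Conversely, {1, 6, 8, 9} is a clique of size 4, and the vertices of any clique must share a bag in every tree decomposition; so some bag has ≥ 4 vertices and tw(G) ≥ 3. Therefore the treewidth is 3.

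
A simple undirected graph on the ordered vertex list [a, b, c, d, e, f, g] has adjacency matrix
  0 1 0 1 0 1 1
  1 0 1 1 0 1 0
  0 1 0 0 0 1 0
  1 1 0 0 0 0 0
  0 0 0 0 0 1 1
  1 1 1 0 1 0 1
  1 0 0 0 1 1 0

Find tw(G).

A width-2 tree decomposition is:
Bags: B1 = {b, c, f}  B2 = {a, b, f}  B3 = {a, b, d}  B4 = {a, f, g}  B5 = {e, f, g}
Tree: B1–B2, B2–B3, B2–B4, B4–B5
The largest bag has 3 vertices, giving width 2; this decomposition certifies tw(G) ≤ 2. Conversely, {a, b, d} is a clique of size 3, and the vertices of any clique must share a bag in every tree decomposition; so some bag has ≥ 3 vertices and tw(G) ≥ 2. Hence tw(G) = 2 exactly.

2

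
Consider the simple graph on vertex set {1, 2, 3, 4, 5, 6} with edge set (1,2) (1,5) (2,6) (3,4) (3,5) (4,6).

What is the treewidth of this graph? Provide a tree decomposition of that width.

Every bag has size at most 3, so the width is 3 − 1 = 2 and tw(G) ≤ 2. Since 3–4–6–2–1–5–3 is a cycle in G, G is not acyclic. Forests are exactly the graphs of treewidth ≤ 1, so tw(G) ≥ 2. Combining the bounds, tw(G) = 2.

Treewidth 2.
Bags: B1 = {3, 4, 6}  B2 = {2, 3, 6}  B3 = {1, 2, 3}  B4 = {1, 3, 5}
Tree: B1–B2, B2–B3, B3–B4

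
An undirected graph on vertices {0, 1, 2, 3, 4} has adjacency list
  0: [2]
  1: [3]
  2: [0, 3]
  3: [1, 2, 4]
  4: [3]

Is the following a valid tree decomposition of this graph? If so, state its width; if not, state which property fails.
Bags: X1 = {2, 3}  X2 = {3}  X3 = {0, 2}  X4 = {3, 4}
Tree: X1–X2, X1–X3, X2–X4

No — vertex 1 appears in no bag.

A tree decomposition must satisfy three properties: every vertex lies in some bag; for every edge, both endpoints lie together in some bag; and for every vertex, the bags containing it form a connected subtree. Here vertex 1 appears in no bag, so the decomposition is invalid.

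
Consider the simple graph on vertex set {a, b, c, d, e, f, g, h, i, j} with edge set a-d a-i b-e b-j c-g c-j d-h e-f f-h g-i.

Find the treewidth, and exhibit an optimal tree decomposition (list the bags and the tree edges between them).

The largest bag has 3 vertices, giving width 2; this decomposition certifies tw(G) ≤ 2. For the lower bound, G contains the cycle b–j–c–g–i–a–d–h–f–e–b, so G is not a forest; only forests have treewidth ≤ 1, hence tw(G) ≥ 2. Combining the bounds, tw(G) = 2.

Treewidth 2.
One optimal decomposition is:
Bags: B1 = {b, c, j}  B2 = {b, c, g}  B3 = {b, g, i}  B4 = {a, b, i}  B5 = {a, b, d}  B6 = {b, d, h}  B7 = {b, f, h}  B8 = {b, e, f}
Tree: B1–B2, B2–B3, B3–B4, B4–B5, B5–B6, B6–B7, B7–B8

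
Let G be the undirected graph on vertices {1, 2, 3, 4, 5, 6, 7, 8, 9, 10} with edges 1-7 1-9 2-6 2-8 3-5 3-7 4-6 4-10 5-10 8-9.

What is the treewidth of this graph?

A width-2 tree decomposition is:
Bags: B1 = {3, 5, 7}  B2 = {5, 7, 10}  B3 = {4, 7, 10}  B4 = {4, 6, 7}  B5 = {2, 6, 7}  B6 = {2, 7, 8}  B7 = {7, 8, 9}  B8 = {1, 7, 9}
Tree: B1–B2, B2–B3, B3–B4, B4–B5, B5–B6, B6–B7, B7–B8
Each bag holds 3 vertices, so the decomposition has width 2, which upper-bounds the treewidth. For the lower bound, G contains the cycle 7–3–5–10–4–6–2–8–9–1–7, so G is not a forest; only forests have treewidth ≤ 1, hence tw(G) ≥ 2. Hence tw(G) = 2 exactly.

2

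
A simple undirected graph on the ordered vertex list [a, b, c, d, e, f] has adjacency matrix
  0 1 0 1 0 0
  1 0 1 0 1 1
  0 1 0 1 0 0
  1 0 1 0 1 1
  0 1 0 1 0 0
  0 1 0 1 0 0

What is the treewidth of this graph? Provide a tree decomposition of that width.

The largest bag has 3 vertices, giving width 2; this decomposition certifies tw(G) ≤ 2. For the lower bound, G contains the cycle f–b–e–d–f, so G is not a forest; only forests have treewidth ≤ 1, hence tw(G) ≥ 2. Hence tw(G) = 2 exactly.

Treewidth 2.
Bags: B1 = {b, d, f}  B2 = {b, d, e}  B3 = {b, c, d}  B4 = {a, b, d}
Tree: B1–B2, B2–B3, B3–B4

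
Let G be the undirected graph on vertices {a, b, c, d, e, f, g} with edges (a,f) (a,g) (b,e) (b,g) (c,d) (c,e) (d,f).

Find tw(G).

2

A width-2 tree decomposition is:
Bags: B1 = {a, d, f}  B2 = {a, d, g}  B3 = {b, d, g}  B4 = {b, d, e}  B5 = {c, d, e}
Tree: B1–B2, B2–B3, B3–B4, B4–B5
Every bag has size at most 3, so the width is 3 − 1 = 2 and tw(G) ≤ 2. The edges d–f–a–g–b–e–c–d form a cycle, so G is not a tree and its treewidth is at least 2. Hence tw(G) = 2 exactly.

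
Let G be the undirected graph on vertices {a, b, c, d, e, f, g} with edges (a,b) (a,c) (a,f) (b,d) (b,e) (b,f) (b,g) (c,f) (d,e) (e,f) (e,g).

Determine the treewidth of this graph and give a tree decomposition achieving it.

Treewidth 2.
One such decomposition:
Bags: B1 = {b, e, g}  B2 = {b, d, e}  B3 = {b, e, f}  B4 = {a, b, f}  B5 = {a, c, f}
Tree: B1–B2, B2–B3, B3–B4, B4–B5

The largest bag has 3 vertices, giving width 2; this decomposition certifies tw(G) ≤ 2. For the lower bound, the 3 vertices {a, c, f} are pairwise adjacent, and any tree decomposition puts a clique entirely inside one bag — forcing width ≥ 2. The upper and lower bounds meet at 2, so that is the treewidth.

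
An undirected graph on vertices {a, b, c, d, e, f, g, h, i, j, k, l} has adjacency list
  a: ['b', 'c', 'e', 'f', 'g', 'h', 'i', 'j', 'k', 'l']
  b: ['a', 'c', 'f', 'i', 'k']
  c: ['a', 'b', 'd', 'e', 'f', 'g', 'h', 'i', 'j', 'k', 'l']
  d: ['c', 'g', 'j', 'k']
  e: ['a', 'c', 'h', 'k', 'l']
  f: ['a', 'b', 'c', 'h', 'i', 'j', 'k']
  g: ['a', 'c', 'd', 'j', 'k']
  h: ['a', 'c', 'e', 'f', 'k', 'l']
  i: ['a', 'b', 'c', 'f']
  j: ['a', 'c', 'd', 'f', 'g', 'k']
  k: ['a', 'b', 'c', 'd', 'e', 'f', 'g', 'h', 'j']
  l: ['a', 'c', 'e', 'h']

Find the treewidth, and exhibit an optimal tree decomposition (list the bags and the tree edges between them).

Treewidth 4.
One optimal decomposition is:
Bags: B1 = {a, c, f, h, k}  B2 = {a, b, c, f, k}  B3 = {a, c, f, j, k}  B4 = {a, c, g, j, k}  B5 = {a, b, c, f, i}  B6 = {c, d, g, j, k}  B7 = {a, c, e, h, k}  B8 = {a, c, e, h, l}
Tree: B1–B2, B2–B3, B3–B4, B2–B5, B4–B6, B1–B7, B7–B8

Each bag holds 5 vertices, so the decomposition has width 4, which upper-bounds the treewidth. On the other hand G contains the 5-clique {c, d, g, j, k}. A clique must lie in a single bag of any decomposition, so no decomposition can have width below 4. The upper and lower bounds meet at 4, so that is the treewidth.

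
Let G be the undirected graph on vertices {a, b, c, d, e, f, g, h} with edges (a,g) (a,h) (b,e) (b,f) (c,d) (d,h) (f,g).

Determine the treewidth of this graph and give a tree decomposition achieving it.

Treewidth 1.
Bags: B1 = {b, e}  B2 = {b, f}  B3 = {f, g}  B4 = {a, g}  B5 = {a, h}  B6 = {d, h}  B7 = {c, d}
Tree: B1–B2, B2–B3, B3–B4, B4–B5, B5–B6, B6–B7

The largest bag has 2 vertices, giving width 1; this decomposition certifies tw(G) ≤ 1. G has an edge, so its treewidth is at least 1. The upper and lower bounds meet at 1, so that is the treewidth.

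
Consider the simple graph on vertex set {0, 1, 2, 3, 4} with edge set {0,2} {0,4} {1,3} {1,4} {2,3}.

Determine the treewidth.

2

A width-2 tree decomposition is:
Bags: B1 = {0, 2, 4}  B2 = {2, 3, 4}  B3 = {1, 3, 4}
Tree: B1–B2, B2–B3
Every bag has size at most 3, so the width is 3 − 1 = 2 and tw(G) ≤ 2. The edges 4–0–2–3–1–4 form a cycle, so G is not a tree and its treewidth is at least 2. Hence tw(G) = 2 exactly.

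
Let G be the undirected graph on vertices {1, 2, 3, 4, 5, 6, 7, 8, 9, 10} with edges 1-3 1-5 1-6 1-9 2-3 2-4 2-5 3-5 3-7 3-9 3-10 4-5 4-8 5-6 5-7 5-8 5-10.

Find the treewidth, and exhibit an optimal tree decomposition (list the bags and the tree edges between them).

Each bag holds 3 vertices, so the decomposition has width 2, which upper-bounds the treewidth. On the other hand G contains the 3-clique {1, 3, 9}. A clique must lie in a single bag of any decomposition, so no decomposition can have width below 2. Hence tw(G) = 2 exactly.

Treewidth 2.
Bags: B1 = {2, 4, 5}  B2 = {2, 3, 5}  B3 = {1, 3, 5}  B4 = {1, 3, 9}  B5 = {4, 5, 8}  B6 = {3, 5, 7}  B7 = {1, 5, 6}  B8 = {3, 5, 10}
Tree: B1–B2, B2–B3, B3–B4, B1–B5, B3–B6, B3–B7, B6–B8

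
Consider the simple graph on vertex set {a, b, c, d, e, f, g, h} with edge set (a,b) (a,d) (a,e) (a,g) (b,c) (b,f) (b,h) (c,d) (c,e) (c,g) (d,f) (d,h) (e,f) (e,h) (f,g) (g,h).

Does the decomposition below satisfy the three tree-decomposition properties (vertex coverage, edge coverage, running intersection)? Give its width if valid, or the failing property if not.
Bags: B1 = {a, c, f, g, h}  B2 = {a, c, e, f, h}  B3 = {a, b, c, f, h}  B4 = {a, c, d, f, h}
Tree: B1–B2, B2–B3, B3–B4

Vertex coverage: the bags together contain {a, b, c, d, e, f, g, h}, the full vertex set. Edge coverage: each edge of G has both endpoints in at least one bag. Running intersection: for every vertex, the bags containing it form a connected subtree. All three properties hold, so this is a valid tree decomposition of width max|bag| − 1 = 4, and hence tw(G) ≤ 4.

Yes; width 4.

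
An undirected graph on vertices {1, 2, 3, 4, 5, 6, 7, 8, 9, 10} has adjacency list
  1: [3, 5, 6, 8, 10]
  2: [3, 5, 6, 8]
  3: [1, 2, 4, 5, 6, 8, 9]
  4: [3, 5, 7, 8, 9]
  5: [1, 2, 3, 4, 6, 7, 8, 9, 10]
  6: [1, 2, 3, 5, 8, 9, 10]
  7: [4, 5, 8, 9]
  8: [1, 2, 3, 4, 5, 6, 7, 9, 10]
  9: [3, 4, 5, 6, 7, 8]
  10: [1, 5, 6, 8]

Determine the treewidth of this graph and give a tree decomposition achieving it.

Every bag has size at most 5, so the width is 5 − 1 = 4 and tw(G) ≤ 4. On the other hand G contains the 5-clique {1, 5, 6, 8, 10}. A clique must lie in a single bag of any decomposition, so no decomposition can have width below 4. The upper and lower bounds meet at 4, so that is the treewidth.

Treewidth 4.
One optimal decomposition is:
Bags: B1 = {1, 3, 5, 6, 8}  B2 = {3, 5, 6, 8, 9}  B3 = {3, 4, 5, 8, 9}  B4 = {1, 5, 6, 8, 10}  B5 = {4, 5, 7, 8, 9}  B6 = {2, 3, 5, 6, 8}
Tree: B1–B2, B2–B3, B1–B4, B3–B5, B2–B6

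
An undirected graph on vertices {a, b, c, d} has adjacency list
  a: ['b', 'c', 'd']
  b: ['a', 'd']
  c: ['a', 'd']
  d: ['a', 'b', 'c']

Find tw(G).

A width-2 tree decomposition is:
Bags: B1 = {a, b, d}  B2 = {a, c, d}
Tree: B1–B2
Each bag holds 3 vertices, so the decomposition has width 2, which upper-bounds the treewidth. Conversely, {a, c, d} is a clique of size 3, and the vertices of any clique must share a bag in every tree decomposition; so some bag has ≥ 3 vertices and tw(G) ≥ 2. The upper and lower bounds meet at 2, so that is the treewidth.

2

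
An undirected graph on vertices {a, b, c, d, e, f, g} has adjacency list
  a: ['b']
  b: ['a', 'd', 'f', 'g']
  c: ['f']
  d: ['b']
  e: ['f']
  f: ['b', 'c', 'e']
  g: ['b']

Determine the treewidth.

A width-1 tree decomposition is:
Bags: B1 = {b, d}  B2 = {b, f}  B3 = {e, f}  B4 = {c, f}  B5 = {b, g}  B6 = {a, b}
Tree: B1–B2, B2–B3, B3–B4, B2–B5, B5–B6
The largest bag has 2 vertices, giving width 1; this decomposition certifies tw(G) ≤ 1. Any graph with an edge has treewidth ≥ 1, and G has the edge d–b. Therefore the treewidth is 1.

1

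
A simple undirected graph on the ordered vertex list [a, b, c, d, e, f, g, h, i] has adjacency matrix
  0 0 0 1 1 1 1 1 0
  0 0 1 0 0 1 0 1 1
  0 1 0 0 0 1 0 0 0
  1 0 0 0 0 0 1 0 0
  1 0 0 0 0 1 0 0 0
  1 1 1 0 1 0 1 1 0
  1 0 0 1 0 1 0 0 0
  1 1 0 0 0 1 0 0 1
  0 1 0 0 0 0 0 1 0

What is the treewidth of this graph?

2

A width-2 tree decomposition is:
Bags: B1 = {a, f, g}  B2 = {a, f, h}  B3 = {a, d, g}  B4 = {b, f, h}  B5 = {b, h, i}  B6 = {a, e, f}  B7 = {b, c, f}
Tree: B1–B2, B1–B3, B2–B4, B4–B5, B1–B6, B4–B7
Each bag holds 3 vertices, so the decomposition has width 2, which upper-bounds the treewidth. For the lower bound, the 3 vertices {a, d, g} are pairwise adjacent, and any tree decomposition puts a clique entirely inside one bag — forcing width ≥ 2. Combining the bounds, tw(G) = 2.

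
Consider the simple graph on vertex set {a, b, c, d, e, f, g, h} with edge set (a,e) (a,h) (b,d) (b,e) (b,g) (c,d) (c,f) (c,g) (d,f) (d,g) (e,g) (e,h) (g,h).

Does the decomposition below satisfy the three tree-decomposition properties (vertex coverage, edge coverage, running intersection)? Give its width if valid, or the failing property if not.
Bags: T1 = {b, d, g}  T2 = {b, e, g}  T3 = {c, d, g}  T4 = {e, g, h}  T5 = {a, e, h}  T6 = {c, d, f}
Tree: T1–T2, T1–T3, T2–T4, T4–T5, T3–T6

Yes; width 2.

Vertex coverage: the bags together contain {a, b, c, d, e, f, g, h}, the full vertex set. Edge coverage: each edge of G has both endpoints in at least one bag. Running intersection: for every vertex, the bags containing it form a connected subtree. All three properties hold, so this is a valid tree decomposition of width max|bag| − 1 = 2, and hence tw(G) ≤ 2.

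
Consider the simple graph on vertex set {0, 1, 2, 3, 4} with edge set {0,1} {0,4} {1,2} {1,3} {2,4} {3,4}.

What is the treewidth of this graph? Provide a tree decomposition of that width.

Each bag holds 3 vertices, so the decomposition has width 2, which upper-bounds the treewidth. Since 0–1–2–4–0 is a cycle in G, G is not acyclic. Forests are exactly the graphs of treewidth ≤ 1, so tw(G) ≥ 2. The upper and lower bounds meet at 2, so that is the treewidth.

Treewidth 2.
One optimal decomposition is:
Bags: B1 = {0, 1, 4}  B2 = {1, 2, 4}  B3 = {1, 3, 4}
Tree: B1–B2, B2–B3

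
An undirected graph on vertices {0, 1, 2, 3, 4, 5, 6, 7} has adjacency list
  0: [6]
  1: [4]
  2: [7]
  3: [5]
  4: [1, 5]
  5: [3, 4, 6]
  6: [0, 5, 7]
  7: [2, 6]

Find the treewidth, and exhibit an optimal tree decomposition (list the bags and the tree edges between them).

Treewidth 1.
One optimal decomposition is:
Bags: B1 = {0, 6}  B2 = {5, 6}  B3 = {4, 5}  B4 = {1, 4}  B5 = {6, 7}  B6 = {2, 7}  B7 = {3, 5}
Tree: B1–B2, B2–B3, B3–B4, B2–B5, B5–B6, B3–B7

Each bag holds 2 vertices, so the decomposition has width 1, which upper-bounds the treewidth. Since G has at least one edge (e.g. 6–0), it is not an edgeless graph, so tw(G) ≥ 1. Therefore the treewidth is 1.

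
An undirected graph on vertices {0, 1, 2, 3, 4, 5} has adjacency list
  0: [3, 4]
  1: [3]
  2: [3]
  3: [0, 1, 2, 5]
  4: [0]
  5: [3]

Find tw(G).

A width-1 tree decomposition is:
Bags: B1 = {2, 3}  B2 = {3, 5}  B3 = {0, 3}  B4 = {0, 4}  B5 = {1, 3}
Tree: B1–B2, B1–B3, B3–B4, B2–B5
The largest bag has 2 vertices, giving width 1; this decomposition certifies tw(G) ≤ 1. G has an edge, so its treewidth is at least 1. Hence tw(G) = 1 exactly.

1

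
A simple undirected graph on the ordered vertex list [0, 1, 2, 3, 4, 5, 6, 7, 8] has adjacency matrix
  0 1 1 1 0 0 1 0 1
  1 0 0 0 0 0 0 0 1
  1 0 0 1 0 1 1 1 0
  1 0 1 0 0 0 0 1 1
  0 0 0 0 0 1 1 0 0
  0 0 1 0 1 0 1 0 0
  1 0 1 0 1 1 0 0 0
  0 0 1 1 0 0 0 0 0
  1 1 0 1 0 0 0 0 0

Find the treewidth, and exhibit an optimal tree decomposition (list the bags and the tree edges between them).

Treewidth 2.
One such decomposition:
Bags: B1 = {0, 2, 6}  B2 = {2, 5, 6}  B3 = {4, 5, 6}  B4 = {0, 2, 3}  B5 = {2, 3, 7}  B6 = {0, 3, 8}  B7 = {0, 1, 8}
Tree: B1–B2, B2–B3, B1–B4, B4–B5, B4–B6, B6–B7

The largest bag has 3 vertices, giving width 2; this decomposition certifies tw(G) ≤ 2. Conversely, {0, 1, 8} is a clique of size 3, and the vertices of any clique must share a bag in every tree decomposition; so some bag has ≥ 3 vertices and tw(G) ≥ 2. Combining the bounds, tw(G) = 2.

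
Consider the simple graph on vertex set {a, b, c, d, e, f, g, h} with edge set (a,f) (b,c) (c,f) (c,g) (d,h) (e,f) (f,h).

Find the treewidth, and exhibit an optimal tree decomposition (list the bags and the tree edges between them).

Treewidth 1.
One such decomposition:
Bags: B1 = {c, f}  B2 = {b, c}  B3 = {c, g}  B4 = {f, h}  B5 = {a, f}  B6 = {d, h}  B7 = {e, f}
Tree: B1–B2, B1–B3, B1–B4, B4–B5, B4–B6, B5–B7

Every bag has size at most 2, so the width is 2 − 1 = 1 and tw(G) ≤ 1. Since G has at least one edge (e.g. c–f), it is not an edgeless graph, so tw(G) ≥ 1. Combining the bounds, tw(G) = 1.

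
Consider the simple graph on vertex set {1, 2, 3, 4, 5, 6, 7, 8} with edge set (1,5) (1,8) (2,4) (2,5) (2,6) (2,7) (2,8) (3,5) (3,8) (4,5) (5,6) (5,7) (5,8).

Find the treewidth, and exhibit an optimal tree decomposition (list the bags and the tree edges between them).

Treewidth 2.
One optimal decomposition is:
Bags: B1 = {1, 5, 8}  B2 = {2, 5, 8}  B3 = {2, 5, 6}  B4 = {2, 4, 5}  B5 = {2, 5, 7}  B6 = {3, 5, 8}
Tree: B1–B2, B2–B3, B2–B4, B3–B5, B1–B6

Each bag holds 3 vertices, so the decomposition has width 2, which upper-bounds the treewidth. For the lower bound, the 3 vertices {1, 5, 8} are pairwise adjacent, and any tree decomposition puts a clique entirely inside one bag — forcing width ≥ 2. The upper and lower bounds meet at 2, so that is the treewidth.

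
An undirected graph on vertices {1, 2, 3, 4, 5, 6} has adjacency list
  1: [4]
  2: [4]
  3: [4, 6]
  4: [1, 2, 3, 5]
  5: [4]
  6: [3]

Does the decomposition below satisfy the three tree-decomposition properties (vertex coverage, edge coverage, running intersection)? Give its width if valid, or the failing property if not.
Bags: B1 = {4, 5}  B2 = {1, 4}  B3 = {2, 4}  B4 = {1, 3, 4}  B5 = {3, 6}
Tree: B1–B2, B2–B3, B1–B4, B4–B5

A tree decomposition must satisfy three properties: every vertex lies in some bag; for every edge, both endpoints lie together in some bag; and for every vertex, the bags containing it form a connected subtree. Here bags containing vertex 1 are not connected in the tree, so the decomposition is invalid.

No — bags containing vertex 1 are not connected in the tree.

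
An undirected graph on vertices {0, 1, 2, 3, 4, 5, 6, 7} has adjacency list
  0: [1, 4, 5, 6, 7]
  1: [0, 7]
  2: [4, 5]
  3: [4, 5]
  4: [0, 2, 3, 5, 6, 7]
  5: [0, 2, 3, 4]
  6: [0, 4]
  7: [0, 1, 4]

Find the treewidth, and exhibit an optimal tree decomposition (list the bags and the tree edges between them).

The largest bag has 3 vertices, giving width 2; this decomposition certifies tw(G) ≤ 2. For the lower bound, the 3 vertices {0, 1, 7} are pairwise adjacent, and any tree decomposition puts a clique entirely inside one bag — forcing width ≥ 2. The upper and lower bounds meet at 2, so that is the treewidth.

Treewidth 2.
One such decomposition:
Bags: B1 = {2, 4, 5}  B2 = {3, 4, 5}  B3 = {0, 4, 5}  B4 = {0, 4, 6}  B5 = {0, 4, 7}  B6 = {0, 1, 7}
Tree: B1–B2, B2–B3, B3–B4, B3–B5, B5–B6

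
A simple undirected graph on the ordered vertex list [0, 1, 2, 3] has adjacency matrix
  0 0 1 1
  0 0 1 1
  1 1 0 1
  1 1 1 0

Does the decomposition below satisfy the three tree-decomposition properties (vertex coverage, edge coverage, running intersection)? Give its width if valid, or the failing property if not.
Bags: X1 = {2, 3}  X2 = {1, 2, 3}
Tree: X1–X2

A tree decomposition must satisfy three properties: every vertex lies in some bag; for every edge, both endpoints lie together in some bag; and for every vertex, the bags containing it form a connected subtree. Here vertex 0 appears in no bag, so the decomposition is invalid.

No — vertex 0 appears in no bag.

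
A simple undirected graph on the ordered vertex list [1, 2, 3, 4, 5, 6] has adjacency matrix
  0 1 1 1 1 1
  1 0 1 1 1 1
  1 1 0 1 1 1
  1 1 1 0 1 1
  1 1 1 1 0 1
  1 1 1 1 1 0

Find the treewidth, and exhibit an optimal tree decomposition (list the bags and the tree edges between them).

A single bag containing all 6 vertices is trivially a valid decomposition of width 5. Conversely, {1, 2, 3, 4, 5, 6} is a clique of size 6, and the vertices of any clique must share a bag in every tree decomposition; so some bag has ≥ 6 vertices and tw(G) ≥ 5. Combining the bounds, tw(G) = 5.

Treewidth 5.
Bags: B1 = {1, 2, 3, 4, 5, 6}
Tree: (single bag)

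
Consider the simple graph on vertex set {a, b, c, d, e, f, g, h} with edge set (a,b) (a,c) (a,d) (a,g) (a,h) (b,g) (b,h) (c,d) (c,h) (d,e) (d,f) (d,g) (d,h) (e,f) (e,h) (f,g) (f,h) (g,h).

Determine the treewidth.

3

A width-3 tree decomposition is:
Bags: B1 = {d, f, g, h}  B2 = {a, d, g, h}  B3 = {a, c, d, h}  B4 = {a, b, g, h}  B5 = {d, e, f, h}
Tree: B1–B2, B2–B3, B2–B4, B1–B5
Each bag holds 4 vertices, so the decomposition has width 3, which upper-bounds the treewidth. On the other hand G contains the 4-clique {a, d, g, h}. A clique must lie in a single bag of any decomposition, so no decomposition can have width below 3. The upper and lower bounds meet at 3, so that is the treewidth.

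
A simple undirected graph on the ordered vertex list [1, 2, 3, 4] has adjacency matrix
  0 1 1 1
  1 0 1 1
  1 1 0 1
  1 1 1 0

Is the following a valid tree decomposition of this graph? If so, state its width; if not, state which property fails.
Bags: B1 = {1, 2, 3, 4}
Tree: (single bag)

Yes; width 3.

Checking the three conditions: (i) the bags cover all of {1, 2, 3, 4}; (ii) for each edge, some bag contains both endpoints; (iii) the bags containing any fixed vertex form a subtree. All hold, so the decomposition is valid with width 4 − 1 = 3.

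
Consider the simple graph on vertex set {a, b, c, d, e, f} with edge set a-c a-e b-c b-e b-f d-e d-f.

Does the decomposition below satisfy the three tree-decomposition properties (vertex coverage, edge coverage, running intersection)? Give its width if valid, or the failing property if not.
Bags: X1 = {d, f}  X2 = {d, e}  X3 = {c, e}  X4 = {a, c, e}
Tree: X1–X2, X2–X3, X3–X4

A tree decomposition must satisfy three properties: every vertex lies in some bag; for every edge, both endpoints lie together in some bag; and for every vertex, the bags containing it form a connected subtree. Here vertex b appears in no bag, so the decomposition is invalid.

No — vertex b appears in no bag.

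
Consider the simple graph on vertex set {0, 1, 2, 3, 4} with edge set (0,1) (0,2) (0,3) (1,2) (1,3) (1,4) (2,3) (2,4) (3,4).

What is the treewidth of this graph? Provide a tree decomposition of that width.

Each bag holds 4 vertices, so the decomposition has width 3, which upper-bounds the treewidth. Conversely, {0, 1, 2, 3} is a clique of size 4, and the vertices of any clique must share a bag in every tree decomposition; so some bag has ≥ 4 vertices and tw(G) ≥ 3. The upper and lower bounds meet at 3, so that is the treewidth.

Treewidth 3.
One such decomposition:
Bags: B1 = {0, 1, 2, 3}  B2 = {1, 2, 3, 4}
Tree: B1–B2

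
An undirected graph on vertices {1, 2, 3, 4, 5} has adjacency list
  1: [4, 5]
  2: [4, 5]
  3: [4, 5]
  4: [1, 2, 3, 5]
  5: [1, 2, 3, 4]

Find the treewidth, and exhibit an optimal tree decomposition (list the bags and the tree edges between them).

The largest bag has 3 vertices, giving width 2; this decomposition certifies tw(G) ≤ 2. For the lower bound, the 3 vertices {1, 4, 5} are pairwise adjacent, and any tree decomposition puts a clique entirely inside one bag — forcing width ≥ 2. Therefore the treewidth is 2.

Treewidth 2.
One optimal decomposition is:
Bags: B1 = {3, 4, 5}  B2 = {1, 4, 5}  B3 = {2, 4, 5}
Tree: B1–B2, B2–B3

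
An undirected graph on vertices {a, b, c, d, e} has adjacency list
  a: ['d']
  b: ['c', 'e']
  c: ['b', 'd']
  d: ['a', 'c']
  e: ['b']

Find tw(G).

A width-1 tree decomposition is:
Bags: B1 = {b, e}  B2 = {b, c}  B3 = {c, d}  B4 = {a, d}
Tree: B1–B2, B2–B3, B3–B4
The largest bag has 2 vertices, giving width 1; this decomposition certifies tw(G) ≤ 1. Since G has at least one edge (e.g. e–b), it is not an edgeless graph, so tw(G) ≥ 1. Hence tw(G) = 1 exactly.

1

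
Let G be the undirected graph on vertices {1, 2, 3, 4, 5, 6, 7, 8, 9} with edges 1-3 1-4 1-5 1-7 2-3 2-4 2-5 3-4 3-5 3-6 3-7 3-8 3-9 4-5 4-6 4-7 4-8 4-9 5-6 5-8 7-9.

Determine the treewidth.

3

A width-3 tree decomposition is:
Bags: B1 = {2, 3, 4, 5}  B2 = {1, 3, 4, 5}  B3 = {1, 3, 4, 7}  B4 = {3, 4, 7, 9}  B5 = {3, 4, 5, 8}  B6 = {3, 4, 5, 6}
Tree: B1–B2, B2–B3, B3–B4, B2–B5, B1–B6
Each bag holds 4 vertices, so the decomposition has width 3, which upper-bounds the treewidth. Conversely, {3, 4, 7, 9} is a clique of size 4, and the vertices of any clique must share a bag in every tree decomposition; so some bag has ≥ 4 vertices and tw(G) ≥ 3. Therefore the treewidth is 3.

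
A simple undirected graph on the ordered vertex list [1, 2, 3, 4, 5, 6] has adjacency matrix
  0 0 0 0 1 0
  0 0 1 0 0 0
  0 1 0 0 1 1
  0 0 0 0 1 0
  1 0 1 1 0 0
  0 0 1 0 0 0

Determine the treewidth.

1

A width-1 tree decomposition is:
Bags: B1 = {3, 5}  B2 = {1, 5}  B3 = {4, 5}  B4 = {2, 3}  B5 = {3, 6}
Tree: B1–B2, B1–B3, B1–B4, B4–B5
The largest bag has 2 vertices, giving width 1; this decomposition certifies tw(G) ≤ 1. G has an edge, so its treewidth is at least 1. Therefore the treewidth is 1.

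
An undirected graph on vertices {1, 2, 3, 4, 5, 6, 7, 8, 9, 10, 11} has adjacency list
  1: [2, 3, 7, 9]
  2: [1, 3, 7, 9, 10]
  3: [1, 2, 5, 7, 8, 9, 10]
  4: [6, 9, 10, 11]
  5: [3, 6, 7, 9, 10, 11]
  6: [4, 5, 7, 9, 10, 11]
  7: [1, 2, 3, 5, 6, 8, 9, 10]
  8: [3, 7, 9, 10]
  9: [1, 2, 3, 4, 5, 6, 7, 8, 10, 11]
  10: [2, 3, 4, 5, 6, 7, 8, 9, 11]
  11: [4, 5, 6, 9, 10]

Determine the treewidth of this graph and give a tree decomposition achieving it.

Treewidth 4.
One such decomposition:
Bags: B1 = {5, 6, 7, 9, 10}  B2 = {3, 5, 7, 9, 10}  B3 = {2, 3, 7, 9, 10}  B4 = {5, 6, 9, 10, 11}  B5 = {1, 2, 3, 7, 9}  B6 = {4, 6, 9, 10, 11}  B7 = {3, 7, 8, 9, 10}
Tree: B1–B2, B2–B3, B1–B4, B3–B5, B4–B6, B2–B7

Every bag has size at most 5, so the width is 5 − 1 = 4 and tw(G) ≤ 4. Conversely, {1, 2, 3, 7, 9} is a clique of size 5, and the vertices of any clique must share a bag in every tree decomposition; so some bag has ≥ 5 vertices and tw(G) ≥ 4. The upper and lower bounds meet at 4, so that is the treewidth.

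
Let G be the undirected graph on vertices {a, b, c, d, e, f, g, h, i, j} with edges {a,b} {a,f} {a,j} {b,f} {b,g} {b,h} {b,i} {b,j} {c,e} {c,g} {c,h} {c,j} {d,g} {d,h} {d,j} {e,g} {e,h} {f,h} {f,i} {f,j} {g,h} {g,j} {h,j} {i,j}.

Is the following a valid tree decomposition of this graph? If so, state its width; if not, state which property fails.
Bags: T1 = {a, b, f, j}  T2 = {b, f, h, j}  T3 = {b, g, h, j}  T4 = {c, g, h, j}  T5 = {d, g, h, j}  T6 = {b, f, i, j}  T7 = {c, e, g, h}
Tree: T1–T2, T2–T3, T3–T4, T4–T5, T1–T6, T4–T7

Yes; width 3.

Checking the three conditions: (i) the bags cover all of {a, b, c, d, e, f, g, h, i, j}; (ii) for each edge, some bag contains both endpoints; (iii) the bags containing any fixed vertex form a subtree. All hold, so the decomposition is valid with width 4 − 1 = 3.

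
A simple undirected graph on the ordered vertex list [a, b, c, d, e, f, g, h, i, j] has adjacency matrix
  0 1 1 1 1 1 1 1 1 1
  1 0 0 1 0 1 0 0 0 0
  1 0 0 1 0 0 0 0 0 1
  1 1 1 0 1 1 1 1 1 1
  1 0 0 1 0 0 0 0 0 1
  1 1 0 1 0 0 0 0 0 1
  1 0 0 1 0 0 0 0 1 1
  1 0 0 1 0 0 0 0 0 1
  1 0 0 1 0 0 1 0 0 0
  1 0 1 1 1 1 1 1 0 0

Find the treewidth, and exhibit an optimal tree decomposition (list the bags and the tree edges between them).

Treewidth 3.
One optimal decomposition is:
Bags: B1 = {a, d, g, j}  B2 = {a, d, f, j}  B3 = {a, d, g, i}  B4 = {a, d, h, j}  B5 = {a, b, d, f}  B6 = {a, c, d, j}  B7 = {a, d, e, j}
Tree: B1–B2, B1–B3, B1–B4, B2–B5, B4–B6, B1–B7

Every bag has size at most 4, so the width is 4 − 1 = 3 and tw(G) ≤ 3. On the other hand G contains the 4-clique {a, d, f, j}. A clique must lie in a single bag of any decomposition, so no decomposition can have width below 3. The upper and lower bounds meet at 3, so that is the treewidth.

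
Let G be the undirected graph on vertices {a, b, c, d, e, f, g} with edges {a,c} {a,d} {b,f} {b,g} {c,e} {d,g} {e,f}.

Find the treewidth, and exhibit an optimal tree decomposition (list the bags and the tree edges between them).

The largest bag has 3 vertices, giving width 2; this decomposition certifies tw(G) ≤ 2. Since a–c–e–f–b–g–d–a is a cycle in G, G is not acyclic. Forests are exactly the graphs of treewidth ≤ 1, so tw(G) ≥ 2. Hence tw(G) = 2 exactly.

Treewidth 2.
One optimal decomposition is:
Bags: B1 = {a, c, e}  B2 = {a, e, f}  B3 = {a, b, f}  B4 = {a, b, g}  B5 = {a, d, g}
Tree: B1–B2, B2–B3, B3–B4, B4–B5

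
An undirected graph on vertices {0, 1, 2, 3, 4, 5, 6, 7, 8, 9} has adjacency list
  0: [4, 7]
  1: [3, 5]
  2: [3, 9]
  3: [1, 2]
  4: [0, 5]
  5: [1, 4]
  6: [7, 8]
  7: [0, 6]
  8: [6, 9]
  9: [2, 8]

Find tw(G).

A width-2 tree decomposition is:
Bags: B1 = {1, 3, 5}  B2 = {2, 3, 5}  B3 = {2, 5, 9}  B4 = {5, 8, 9}  B5 = {5, 6, 8}  B6 = {5, 6, 7}  B7 = {0, 5, 7}  B8 = {0, 4, 5}
Tree: B1–B2, B2–B3, B3–B4, B4–B5, B5–B6, B6–B7, B7–B8
Every bag has size at most 3, so the width is 3 − 1 = 2 and tw(G) ≤ 2. For the lower bound, G contains the cycle 5–1–3–2–9–8–6–7–0–4–5, so G is not a forest; only forests have treewidth ≤ 1, hence tw(G) ≥ 2. Therefore the treewidth is 2.

2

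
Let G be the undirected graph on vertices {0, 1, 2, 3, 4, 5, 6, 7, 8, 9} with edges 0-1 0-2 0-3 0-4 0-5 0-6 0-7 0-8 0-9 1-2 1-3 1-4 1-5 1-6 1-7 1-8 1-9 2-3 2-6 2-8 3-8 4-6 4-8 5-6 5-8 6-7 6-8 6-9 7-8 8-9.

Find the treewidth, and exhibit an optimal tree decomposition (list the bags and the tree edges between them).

Treewidth 4.
One such decomposition:
Bags: B1 = {0, 1, 4, 6, 8}  B2 = {0, 1, 2, 6, 8}  B3 = {0, 1, 6, 8, 9}  B4 = {0, 1, 6, 7, 8}  B5 = {0, 1, 2, 3, 8}  B6 = {0, 1, 5, 6, 8}
Tree: B1–B2, B2–B3, B2–B4, B2–B5, B3–B6

The largest bag has 5 vertices, giving width 4; this decomposition certifies tw(G) ≤ 4. Conversely, {0, 1, 2, 3, 8} is a clique of size 5, and the vertices of any clique must share a bag in every tree decomposition; so some bag has ≥ 5 vertices and tw(G) ≥ 4. Therefore the treewidth is 4.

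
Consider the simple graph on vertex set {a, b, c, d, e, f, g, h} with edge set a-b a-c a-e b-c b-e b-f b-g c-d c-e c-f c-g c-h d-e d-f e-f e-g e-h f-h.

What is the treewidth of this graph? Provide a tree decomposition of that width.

Every bag has size at most 4, so the width is 4 − 1 = 3 and tw(G) ≤ 3. On the other hand G contains the 4-clique {b, c, e, g}. A clique must lie in a single bag of any decomposition, so no decomposition can have width below 3. Combining the bounds, tw(G) = 3.

Treewidth 3.
Bags: B1 = {c, e, f, h}  B2 = {b, c, e, f}  B3 = {a, b, c, e}  B4 = {c, d, e, f}  B5 = {b, c, e, g}
Tree: B1–B2, B2–B3, B1–B4, B2–B5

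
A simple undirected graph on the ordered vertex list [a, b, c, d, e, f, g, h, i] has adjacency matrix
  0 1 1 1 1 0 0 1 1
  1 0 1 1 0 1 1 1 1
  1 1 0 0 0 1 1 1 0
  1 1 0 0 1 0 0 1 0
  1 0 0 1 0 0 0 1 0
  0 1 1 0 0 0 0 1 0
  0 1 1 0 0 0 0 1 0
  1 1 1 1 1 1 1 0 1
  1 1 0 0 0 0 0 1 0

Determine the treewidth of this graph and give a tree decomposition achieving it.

Treewidth 3.
One optimal decomposition is:
Bags: B1 = {b, c, f, h}  B2 = {a, b, c, h}  B3 = {a, b, d, h}  B4 = {a, b, h, i}  B5 = {b, c, g, h}  B6 = {a, d, e, h}
Tree: B1–B2, B2–B3, B3–B4, B2–B5, B3–B6

Each bag holds 4 vertices, so the decomposition has width 3, which upper-bounds the treewidth. For the lower bound, the 4 vertices {a, d, e, h} are pairwise adjacent, and any tree decomposition puts a clique entirely inside one bag — forcing width ≥ 3. Hence tw(G) = 3 exactly.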